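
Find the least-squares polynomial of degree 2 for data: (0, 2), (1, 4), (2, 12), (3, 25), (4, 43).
66/35 + (-19/70)x + (37/14)x²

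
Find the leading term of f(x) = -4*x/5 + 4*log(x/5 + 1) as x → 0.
-2*x**2/25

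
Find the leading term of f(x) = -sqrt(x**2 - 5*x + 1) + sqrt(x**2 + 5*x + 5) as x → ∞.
5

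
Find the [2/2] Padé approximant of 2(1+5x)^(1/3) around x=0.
(350*x**2/27 + 35*x/3 + 2)/(125*x**2/54 + 25*x/6 + 1)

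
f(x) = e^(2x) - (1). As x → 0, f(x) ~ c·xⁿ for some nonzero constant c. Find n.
1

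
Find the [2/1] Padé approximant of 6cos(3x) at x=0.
6 - 27*x**2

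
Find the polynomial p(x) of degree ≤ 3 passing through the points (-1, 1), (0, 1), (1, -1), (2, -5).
-x**2 - x + 1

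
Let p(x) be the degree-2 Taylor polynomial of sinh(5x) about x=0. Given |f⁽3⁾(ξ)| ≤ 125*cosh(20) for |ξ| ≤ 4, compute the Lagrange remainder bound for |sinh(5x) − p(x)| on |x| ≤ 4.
4000*cosh(20)/3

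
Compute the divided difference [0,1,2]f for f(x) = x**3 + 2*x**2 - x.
5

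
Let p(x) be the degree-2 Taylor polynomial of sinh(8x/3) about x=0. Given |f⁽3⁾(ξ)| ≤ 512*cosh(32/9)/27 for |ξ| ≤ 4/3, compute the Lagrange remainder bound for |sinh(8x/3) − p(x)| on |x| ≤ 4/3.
16384*cosh(32/9)/2187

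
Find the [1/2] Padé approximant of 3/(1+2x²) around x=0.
3/(2*x**2 + 1)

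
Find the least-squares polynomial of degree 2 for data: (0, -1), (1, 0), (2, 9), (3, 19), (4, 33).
-54/35 + (69/70)x + (27/14)x²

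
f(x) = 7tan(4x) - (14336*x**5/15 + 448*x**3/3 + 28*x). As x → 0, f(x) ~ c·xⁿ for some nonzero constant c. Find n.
7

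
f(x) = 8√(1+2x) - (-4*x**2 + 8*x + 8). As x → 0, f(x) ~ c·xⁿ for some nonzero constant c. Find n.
3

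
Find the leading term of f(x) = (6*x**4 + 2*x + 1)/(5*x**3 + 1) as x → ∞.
6*x/5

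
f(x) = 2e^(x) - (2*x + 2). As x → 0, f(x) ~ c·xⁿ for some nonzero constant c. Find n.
2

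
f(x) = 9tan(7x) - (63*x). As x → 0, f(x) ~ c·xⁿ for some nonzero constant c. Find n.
3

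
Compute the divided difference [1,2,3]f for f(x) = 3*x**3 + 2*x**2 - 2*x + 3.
20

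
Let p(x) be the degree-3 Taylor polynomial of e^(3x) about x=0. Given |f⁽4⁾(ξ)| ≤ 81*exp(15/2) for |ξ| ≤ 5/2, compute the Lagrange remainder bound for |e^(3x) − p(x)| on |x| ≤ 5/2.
16875*exp(15/2)/128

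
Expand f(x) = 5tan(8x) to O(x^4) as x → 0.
40*x + 2560*x**3/3 + O(x**4)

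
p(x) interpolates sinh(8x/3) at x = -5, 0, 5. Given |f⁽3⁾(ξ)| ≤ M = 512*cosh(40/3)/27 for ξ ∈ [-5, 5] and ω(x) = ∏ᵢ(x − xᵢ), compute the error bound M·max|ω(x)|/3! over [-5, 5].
64000*sqrt(3)*cosh(40/3)/729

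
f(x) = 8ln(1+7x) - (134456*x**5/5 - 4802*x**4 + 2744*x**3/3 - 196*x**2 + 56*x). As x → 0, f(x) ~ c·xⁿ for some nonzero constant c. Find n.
6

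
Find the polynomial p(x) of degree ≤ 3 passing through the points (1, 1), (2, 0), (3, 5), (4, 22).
x**3 - 3*x**2 + x + 2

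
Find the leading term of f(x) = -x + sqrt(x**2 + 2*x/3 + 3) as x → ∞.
1/3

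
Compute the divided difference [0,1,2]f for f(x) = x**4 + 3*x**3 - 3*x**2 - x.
13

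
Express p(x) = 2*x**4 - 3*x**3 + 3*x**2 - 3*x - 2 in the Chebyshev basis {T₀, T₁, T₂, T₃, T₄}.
(1/4)T₀ + (-21/4)T₁ + (5/2)T₂ + (-3/4)T₃ + (1/4)T₄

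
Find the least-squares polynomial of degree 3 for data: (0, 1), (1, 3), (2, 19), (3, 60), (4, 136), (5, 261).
115/126 + (-67/108)x + (65/63)x² + (205/108)x³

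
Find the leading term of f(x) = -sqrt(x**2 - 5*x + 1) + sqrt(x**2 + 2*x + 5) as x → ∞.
7/2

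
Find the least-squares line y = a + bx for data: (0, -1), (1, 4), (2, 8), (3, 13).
a = -9/10, b = 23/5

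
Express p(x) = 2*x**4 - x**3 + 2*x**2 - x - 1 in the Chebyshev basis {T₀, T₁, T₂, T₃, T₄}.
(3/4)T₀ + (-7/4)T₁ + (2)T₂ + (-1/4)T₃ + (1/4)T₄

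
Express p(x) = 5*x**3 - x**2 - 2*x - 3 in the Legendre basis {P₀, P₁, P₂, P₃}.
(-10/3)P₀ + P₁ + (-2/3)P₂ + (2)P₃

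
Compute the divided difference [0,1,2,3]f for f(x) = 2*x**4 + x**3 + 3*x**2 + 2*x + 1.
13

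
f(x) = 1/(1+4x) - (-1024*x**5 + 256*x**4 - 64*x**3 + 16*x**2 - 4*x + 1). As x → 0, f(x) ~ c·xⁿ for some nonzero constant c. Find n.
6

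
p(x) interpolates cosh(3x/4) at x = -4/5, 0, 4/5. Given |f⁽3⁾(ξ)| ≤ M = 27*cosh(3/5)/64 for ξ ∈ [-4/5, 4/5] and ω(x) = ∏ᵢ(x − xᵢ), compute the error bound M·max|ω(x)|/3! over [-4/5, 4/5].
sqrt(3)*cosh(3/5)/125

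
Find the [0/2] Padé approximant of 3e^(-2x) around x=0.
3/(2*x**2 + 2*x + 1)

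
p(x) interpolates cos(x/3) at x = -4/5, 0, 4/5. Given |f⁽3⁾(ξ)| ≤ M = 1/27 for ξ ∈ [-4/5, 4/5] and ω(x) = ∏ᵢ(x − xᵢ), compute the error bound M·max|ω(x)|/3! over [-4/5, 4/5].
64*sqrt(3)/91125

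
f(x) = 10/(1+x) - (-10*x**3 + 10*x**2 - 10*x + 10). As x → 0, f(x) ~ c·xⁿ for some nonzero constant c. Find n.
4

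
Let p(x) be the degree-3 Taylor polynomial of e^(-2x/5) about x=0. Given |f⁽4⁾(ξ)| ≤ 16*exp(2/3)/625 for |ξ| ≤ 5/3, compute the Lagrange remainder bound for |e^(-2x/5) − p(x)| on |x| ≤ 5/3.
2*exp(2/3)/243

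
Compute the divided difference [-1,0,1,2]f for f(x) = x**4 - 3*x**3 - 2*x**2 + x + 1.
-1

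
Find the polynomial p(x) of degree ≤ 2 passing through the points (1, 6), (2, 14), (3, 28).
3*x**2 - x + 4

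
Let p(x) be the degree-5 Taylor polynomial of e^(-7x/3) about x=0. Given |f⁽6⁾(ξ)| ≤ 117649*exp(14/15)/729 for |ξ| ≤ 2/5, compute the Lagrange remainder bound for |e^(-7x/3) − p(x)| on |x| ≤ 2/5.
470596*exp(14/15)/512578125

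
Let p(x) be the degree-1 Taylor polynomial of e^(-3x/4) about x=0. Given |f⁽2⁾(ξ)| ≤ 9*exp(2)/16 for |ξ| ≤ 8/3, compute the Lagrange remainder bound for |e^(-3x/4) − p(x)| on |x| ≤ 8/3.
2*exp(2)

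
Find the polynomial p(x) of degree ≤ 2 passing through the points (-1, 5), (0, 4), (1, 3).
4 - x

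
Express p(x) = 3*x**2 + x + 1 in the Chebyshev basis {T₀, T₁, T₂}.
(5/2)T₀ + T₁ + (3/2)T₂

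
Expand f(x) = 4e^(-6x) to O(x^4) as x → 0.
4 - 24*x + 72*x**2 - 144*x**3 + O(x**4)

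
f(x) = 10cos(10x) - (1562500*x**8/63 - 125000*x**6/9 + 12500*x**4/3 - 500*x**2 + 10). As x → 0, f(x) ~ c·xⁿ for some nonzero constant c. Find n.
10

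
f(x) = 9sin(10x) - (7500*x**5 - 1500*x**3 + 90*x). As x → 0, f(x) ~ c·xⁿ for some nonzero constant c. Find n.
7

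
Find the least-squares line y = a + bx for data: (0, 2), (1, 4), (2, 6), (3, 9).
a = 9/5, b = 23/10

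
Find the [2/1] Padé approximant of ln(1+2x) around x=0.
2*x*(x + 3)/(3*(4*x/3 + 1))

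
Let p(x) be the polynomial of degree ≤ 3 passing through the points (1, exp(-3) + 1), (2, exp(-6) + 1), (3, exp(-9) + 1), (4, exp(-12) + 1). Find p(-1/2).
(-189*exp(6) - 35 + 135*exp(3) + 105*exp(9) + 16*exp(12))*exp(-12)/16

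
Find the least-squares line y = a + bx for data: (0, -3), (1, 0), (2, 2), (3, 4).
a = -27/10, b = 23/10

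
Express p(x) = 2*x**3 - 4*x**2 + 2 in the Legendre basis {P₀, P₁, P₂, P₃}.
(2/3)P₀ + (6/5)P₁ + (-8/3)P₂ + (4/5)P₃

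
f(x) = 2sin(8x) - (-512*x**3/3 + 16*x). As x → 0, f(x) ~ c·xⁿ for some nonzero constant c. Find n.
5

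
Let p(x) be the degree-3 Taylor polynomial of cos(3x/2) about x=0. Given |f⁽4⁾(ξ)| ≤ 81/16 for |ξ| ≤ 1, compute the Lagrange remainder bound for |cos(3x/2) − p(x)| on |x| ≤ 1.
27/128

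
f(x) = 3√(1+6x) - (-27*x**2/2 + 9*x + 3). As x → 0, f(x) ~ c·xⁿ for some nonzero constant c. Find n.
3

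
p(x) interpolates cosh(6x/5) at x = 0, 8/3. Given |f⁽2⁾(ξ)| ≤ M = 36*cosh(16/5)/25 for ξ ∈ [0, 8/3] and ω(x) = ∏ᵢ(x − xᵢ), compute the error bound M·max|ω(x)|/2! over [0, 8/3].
32*cosh(16/5)/25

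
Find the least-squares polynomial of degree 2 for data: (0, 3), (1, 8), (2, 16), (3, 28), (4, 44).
109/35 + (97/35)x + (13/7)x²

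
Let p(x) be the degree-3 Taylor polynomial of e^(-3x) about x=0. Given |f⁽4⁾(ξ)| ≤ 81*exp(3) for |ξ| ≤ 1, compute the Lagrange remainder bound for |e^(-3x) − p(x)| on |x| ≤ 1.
27*exp(3)/8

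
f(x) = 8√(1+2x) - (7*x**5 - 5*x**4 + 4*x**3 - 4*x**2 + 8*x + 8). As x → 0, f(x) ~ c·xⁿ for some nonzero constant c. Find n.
6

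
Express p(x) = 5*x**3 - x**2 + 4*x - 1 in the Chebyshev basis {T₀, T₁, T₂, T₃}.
(-3/2)T₀ + (31/4)T₁ + (-1/2)T₂ + (5/4)T₃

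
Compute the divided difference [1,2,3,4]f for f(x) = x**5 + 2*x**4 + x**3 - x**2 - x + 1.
86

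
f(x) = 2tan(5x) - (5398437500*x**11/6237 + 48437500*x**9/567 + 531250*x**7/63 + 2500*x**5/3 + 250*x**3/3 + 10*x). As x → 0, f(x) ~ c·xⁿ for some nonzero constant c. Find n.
13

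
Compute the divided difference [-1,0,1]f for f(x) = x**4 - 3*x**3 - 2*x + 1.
1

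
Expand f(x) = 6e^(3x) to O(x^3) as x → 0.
6 + 18*x + 27*x**2 + O(x**3)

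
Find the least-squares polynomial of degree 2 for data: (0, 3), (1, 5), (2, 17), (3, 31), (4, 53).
13/5 + (3/5)x + (3)x²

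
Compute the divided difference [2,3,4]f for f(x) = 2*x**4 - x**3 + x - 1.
101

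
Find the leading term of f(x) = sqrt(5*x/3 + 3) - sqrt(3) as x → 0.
5*sqrt(3)*x/18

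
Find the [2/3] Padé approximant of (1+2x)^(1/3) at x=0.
(14*x**2/9 + 8*x/3 + 1)/(-4*x**3/81 + 2*x**2/3 + 2*x + 1)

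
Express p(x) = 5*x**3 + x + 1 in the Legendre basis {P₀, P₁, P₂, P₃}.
P₀ + (4)P₁ + (2)P₃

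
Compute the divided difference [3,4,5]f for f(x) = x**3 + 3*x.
12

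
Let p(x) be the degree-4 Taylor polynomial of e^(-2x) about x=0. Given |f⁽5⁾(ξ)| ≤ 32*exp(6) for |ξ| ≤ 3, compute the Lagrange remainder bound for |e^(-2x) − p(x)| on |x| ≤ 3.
324*exp(6)/5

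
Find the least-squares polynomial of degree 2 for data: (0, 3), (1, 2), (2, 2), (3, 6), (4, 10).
3 + (-11/5)x + x²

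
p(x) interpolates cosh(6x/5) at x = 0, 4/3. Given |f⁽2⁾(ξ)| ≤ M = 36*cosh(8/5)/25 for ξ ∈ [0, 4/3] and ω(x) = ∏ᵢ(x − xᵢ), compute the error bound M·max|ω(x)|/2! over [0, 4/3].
8*cosh(8/5)/25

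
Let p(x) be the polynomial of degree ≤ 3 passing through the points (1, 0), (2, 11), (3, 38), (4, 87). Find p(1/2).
-11/8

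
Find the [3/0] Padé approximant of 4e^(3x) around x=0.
18*x**3 + 18*x**2 + 12*x + 4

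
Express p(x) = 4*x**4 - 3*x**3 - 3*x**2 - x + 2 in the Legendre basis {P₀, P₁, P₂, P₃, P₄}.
(9/5)P₀ + (-14/5)P₁ + (2/7)P₂ + (-6/5)P₃ + (32/35)P₄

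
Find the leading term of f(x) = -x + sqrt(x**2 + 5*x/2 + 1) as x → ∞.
5/4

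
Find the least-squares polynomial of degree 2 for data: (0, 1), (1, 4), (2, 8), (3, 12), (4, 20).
43/35 + (61/35)x + (5/7)x²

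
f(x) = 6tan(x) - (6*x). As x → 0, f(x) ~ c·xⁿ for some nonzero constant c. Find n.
3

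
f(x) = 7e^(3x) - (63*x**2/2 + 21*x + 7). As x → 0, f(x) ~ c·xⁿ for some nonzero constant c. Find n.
3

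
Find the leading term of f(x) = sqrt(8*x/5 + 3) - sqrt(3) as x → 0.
4*sqrt(3)*x/15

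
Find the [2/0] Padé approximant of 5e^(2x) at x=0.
10*x**2 + 10*x + 5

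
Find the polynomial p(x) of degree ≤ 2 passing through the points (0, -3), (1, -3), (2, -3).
-3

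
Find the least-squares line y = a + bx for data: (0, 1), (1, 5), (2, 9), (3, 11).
a = 7/5, b = 17/5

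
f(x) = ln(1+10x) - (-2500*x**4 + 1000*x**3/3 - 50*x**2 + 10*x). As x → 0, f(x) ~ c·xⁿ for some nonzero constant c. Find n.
5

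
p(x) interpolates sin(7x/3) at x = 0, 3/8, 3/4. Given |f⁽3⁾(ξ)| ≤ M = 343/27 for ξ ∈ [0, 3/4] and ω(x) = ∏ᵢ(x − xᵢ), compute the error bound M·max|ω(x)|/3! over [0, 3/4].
343*sqrt(3)/13824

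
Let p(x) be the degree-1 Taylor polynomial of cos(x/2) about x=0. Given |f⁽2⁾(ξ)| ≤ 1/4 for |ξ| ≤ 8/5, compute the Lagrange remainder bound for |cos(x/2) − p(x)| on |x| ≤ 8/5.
8/25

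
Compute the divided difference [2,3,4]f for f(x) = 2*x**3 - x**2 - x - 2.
17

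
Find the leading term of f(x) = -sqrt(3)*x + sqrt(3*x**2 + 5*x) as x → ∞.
5*sqrt(3)/6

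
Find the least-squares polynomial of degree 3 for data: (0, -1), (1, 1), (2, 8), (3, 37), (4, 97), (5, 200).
-7/9 + (242/189)x + (-571/252)x² + (217/108)x³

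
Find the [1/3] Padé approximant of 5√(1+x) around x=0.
(35*x/8 + 5)/(x**3/64 - x**2/16 + 3*x/8 + 1)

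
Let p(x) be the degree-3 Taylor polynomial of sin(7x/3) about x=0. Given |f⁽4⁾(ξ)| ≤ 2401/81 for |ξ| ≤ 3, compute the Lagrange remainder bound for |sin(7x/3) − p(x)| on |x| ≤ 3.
2401/24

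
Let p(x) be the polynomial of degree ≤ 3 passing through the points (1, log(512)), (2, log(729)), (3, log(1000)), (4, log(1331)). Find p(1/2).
-105*log(3)/8 - 15*log(11)/16 + 63*log(10)/16 + 315*log(2)/16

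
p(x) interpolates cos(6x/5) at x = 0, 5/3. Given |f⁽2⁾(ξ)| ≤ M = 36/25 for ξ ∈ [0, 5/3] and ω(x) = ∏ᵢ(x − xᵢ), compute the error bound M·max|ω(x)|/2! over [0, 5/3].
1/2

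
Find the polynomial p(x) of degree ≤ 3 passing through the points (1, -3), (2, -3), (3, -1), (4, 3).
x**2 - 3*x - 1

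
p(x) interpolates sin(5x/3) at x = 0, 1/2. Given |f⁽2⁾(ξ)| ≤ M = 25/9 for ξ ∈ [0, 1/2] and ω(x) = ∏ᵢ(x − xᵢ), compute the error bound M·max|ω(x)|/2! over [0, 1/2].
25/288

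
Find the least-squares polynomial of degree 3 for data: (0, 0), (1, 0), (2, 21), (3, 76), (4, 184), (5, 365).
-17/63 + (-823/378)x + (13/36)x² + (317/108)x³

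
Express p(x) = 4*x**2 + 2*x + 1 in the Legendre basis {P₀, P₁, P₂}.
(7/3)P₀ + (2)P₁ + (8/3)P₂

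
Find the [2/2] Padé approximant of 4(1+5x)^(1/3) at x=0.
(700*x**2/27 + 70*x/3 + 4)/(125*x**2/54 + 25*x/6 + 1)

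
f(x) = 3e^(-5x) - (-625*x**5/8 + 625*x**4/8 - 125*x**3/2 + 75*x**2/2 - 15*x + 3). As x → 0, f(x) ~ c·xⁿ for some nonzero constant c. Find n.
6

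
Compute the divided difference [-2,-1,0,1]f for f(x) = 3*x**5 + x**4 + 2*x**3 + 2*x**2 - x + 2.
15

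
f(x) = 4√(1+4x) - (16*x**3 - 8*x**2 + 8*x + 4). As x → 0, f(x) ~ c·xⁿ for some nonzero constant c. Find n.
4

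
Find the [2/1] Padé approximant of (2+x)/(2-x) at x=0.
(x/2 + 1)/(1 - x/2)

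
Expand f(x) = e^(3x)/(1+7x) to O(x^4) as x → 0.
1 - 4*x + 65*x**2/2 - 223*x**3 + O(x**4)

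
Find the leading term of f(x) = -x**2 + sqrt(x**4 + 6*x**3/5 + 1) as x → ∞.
3*x/5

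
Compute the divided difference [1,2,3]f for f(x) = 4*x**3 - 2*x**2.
22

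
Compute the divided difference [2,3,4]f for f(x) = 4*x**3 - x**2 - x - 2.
35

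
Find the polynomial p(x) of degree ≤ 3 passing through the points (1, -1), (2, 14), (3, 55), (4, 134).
2*x**3 + x**2 - 2*x - 2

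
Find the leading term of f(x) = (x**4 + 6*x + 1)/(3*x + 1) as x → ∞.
x**3/3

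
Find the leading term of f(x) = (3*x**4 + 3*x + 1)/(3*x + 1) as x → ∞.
x**3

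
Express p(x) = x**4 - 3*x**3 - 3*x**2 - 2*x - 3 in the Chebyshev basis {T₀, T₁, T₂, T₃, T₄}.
(-33/8)T₀ + (-17/4)T₁ - T₂ + (-3/4)T₃ + (1/8)T₄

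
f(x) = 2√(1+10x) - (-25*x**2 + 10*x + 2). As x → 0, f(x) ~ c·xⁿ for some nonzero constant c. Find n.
3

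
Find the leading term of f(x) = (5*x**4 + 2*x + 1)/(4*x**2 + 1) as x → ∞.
5*x**2/4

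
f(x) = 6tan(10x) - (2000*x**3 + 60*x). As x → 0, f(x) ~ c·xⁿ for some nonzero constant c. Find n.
5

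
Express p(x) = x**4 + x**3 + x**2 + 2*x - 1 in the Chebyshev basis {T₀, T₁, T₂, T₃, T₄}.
(-1/8)T₀ + (11/4)T₁ + T₂ + (1/4)T₃ + (1/8)T₄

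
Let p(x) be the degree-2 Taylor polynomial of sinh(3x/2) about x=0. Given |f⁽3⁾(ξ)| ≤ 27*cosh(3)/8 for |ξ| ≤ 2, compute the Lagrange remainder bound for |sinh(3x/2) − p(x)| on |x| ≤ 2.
9*cosh(3)/2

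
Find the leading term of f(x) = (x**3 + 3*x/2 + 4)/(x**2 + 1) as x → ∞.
x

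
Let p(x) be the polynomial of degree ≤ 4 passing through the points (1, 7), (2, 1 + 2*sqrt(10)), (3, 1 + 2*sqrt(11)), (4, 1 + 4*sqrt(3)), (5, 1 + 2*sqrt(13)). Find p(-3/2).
-2145*sqrt(10)/16 - 1365*sqrt(3)/8 + 1155*sqrt(13)/64 + 9073/64 + 5005*sqrt(11)/32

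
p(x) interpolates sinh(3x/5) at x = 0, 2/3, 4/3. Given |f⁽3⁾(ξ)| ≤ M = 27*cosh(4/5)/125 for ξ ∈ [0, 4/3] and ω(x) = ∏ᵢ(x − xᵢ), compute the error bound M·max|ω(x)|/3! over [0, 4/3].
8*sqrt(3)*cosh(4/5)/3375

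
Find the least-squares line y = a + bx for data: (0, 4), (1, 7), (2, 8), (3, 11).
a = 21/5, b = 11/5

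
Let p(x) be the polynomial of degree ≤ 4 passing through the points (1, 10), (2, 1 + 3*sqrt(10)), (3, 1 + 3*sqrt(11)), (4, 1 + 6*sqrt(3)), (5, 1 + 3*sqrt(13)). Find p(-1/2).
-2079*sqrt(10)/32 - 1155*sqrt(3)/16 + 945*sqrt(13)/128 + 10523/128 + 4455*sqrt(11)/64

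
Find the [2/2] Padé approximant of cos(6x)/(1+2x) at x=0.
(-99*x**2/7 - 3*x/7 + 1)/(3*x**2 + 11*x/7 + 1)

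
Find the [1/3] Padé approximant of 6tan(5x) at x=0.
30*x/(1 - 25*x**2/3)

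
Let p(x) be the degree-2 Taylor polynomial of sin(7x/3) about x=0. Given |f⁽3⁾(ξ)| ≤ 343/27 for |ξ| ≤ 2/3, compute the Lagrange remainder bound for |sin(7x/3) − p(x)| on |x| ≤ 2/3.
1372/2187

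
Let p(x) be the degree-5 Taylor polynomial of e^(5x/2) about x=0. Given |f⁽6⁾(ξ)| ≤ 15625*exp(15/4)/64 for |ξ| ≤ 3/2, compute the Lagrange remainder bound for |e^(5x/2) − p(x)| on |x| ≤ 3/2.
253125*exp(15/4)/65536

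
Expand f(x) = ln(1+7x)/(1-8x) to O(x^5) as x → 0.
7*x + 63*x**2/2 + 1099*x**3/3 + 27965*x**4/12 + O(x**5)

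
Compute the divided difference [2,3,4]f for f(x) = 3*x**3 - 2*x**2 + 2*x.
25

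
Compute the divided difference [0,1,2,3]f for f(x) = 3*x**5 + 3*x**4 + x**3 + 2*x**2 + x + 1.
94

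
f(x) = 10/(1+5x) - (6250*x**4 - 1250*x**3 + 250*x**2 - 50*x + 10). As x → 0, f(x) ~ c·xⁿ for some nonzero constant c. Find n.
5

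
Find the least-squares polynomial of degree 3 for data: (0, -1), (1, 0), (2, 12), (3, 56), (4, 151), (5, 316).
-58/63 + (242/189)x + (-244/63)x² + (88/27)x³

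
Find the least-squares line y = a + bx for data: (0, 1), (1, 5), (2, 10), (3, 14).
a = 9/10, b = 22/5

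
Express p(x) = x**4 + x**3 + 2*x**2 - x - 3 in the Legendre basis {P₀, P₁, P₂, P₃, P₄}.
(-32/15)P₀ + (-2/5)P₁ + (40/21)P₂ + (2/5)P₃ + (8/35)P₄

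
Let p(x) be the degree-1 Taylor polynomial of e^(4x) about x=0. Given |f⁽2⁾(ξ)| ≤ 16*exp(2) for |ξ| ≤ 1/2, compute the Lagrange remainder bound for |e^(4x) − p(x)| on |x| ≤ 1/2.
2*exp(2)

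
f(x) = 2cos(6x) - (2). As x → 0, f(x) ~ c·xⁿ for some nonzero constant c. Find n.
2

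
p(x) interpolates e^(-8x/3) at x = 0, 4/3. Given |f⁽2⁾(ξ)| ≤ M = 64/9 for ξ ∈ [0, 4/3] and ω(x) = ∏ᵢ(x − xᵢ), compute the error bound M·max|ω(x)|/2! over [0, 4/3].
128/81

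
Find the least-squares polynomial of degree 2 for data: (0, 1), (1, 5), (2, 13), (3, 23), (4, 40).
6/5 + (8/5)x + (2)x²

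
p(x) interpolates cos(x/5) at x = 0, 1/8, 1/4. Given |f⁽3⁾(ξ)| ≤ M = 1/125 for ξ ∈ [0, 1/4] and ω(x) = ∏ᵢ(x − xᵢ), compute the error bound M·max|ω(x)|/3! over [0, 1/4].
sqrt(3)/1728000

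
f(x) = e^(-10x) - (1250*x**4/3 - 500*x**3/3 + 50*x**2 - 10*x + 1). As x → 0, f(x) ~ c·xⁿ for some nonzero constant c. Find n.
5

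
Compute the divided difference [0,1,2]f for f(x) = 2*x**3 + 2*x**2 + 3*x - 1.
8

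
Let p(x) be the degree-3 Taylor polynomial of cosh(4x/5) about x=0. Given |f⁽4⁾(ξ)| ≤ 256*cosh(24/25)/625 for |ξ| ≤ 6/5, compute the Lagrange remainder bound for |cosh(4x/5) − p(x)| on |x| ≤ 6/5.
13824*cosh(24/25)/390625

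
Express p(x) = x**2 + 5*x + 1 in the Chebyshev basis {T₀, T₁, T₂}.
(3/2)T₀ + (5)T₁ + (1/2)T₂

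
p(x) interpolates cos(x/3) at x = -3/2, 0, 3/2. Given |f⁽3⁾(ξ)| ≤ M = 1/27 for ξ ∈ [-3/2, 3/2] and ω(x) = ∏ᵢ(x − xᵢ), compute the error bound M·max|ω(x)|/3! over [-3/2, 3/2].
sqrt(3)/216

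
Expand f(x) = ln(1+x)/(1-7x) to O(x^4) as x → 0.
x + 13*x**2/2 + 275*x**3/6 + O(x**4)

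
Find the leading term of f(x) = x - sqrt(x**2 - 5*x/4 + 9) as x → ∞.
5/8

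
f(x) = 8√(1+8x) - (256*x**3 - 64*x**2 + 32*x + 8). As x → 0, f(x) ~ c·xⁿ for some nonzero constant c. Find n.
4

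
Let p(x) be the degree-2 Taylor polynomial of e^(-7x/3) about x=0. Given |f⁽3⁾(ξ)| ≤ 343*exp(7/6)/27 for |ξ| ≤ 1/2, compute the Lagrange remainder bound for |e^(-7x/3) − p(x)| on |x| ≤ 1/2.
343*exp(7/6)/1296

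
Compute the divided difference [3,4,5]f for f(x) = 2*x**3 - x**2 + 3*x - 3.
23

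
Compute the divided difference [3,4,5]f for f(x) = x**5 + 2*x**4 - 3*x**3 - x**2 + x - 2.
817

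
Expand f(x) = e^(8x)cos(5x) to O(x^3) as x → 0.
1 + 8*x + 39*x**2/2 + O(x**3)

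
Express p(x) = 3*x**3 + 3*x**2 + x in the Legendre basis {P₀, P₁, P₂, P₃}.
P₀ + (14/5)P₁ + (2)P₂ + (6/5)P₃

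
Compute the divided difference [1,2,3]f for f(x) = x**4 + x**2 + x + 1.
26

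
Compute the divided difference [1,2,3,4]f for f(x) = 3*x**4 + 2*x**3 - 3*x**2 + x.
32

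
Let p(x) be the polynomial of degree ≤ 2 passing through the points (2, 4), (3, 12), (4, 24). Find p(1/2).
-1/2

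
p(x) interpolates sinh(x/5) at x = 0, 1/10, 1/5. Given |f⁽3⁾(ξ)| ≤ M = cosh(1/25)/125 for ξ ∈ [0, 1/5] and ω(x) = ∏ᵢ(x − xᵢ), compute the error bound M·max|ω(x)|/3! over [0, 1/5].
sqrt(3)*cosh(1/25)/3375000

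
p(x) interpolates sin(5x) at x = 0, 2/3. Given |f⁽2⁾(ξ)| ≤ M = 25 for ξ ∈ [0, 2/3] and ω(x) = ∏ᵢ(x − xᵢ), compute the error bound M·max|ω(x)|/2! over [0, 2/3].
25/18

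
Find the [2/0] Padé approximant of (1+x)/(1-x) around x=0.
2*x**2 + 2*x + 1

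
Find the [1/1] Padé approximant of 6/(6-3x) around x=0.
1/(1 - x/2)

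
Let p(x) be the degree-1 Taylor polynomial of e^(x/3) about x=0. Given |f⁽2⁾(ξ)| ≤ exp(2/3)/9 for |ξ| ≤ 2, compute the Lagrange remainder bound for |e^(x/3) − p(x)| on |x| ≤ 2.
2*exp(2/3)/9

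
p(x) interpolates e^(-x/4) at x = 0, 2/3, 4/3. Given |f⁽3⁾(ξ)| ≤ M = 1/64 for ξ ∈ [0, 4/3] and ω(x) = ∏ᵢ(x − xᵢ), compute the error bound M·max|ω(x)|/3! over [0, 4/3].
sqrt(3)/5832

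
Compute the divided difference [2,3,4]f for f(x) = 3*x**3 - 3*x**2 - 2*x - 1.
24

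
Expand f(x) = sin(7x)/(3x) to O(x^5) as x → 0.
7/3 - 343*x**2/18 + 16807*x**4/360 + O(x**5)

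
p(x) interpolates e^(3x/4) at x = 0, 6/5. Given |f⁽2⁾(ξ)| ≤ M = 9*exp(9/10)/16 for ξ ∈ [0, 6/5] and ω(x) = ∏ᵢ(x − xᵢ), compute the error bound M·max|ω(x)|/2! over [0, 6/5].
81*exp(9/10)/800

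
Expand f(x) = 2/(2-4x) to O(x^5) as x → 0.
1 + 2*x + 4*x**2 + 8*x**3 + 16*x**4 + O(x**5)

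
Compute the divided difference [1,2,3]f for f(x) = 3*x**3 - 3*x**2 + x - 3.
15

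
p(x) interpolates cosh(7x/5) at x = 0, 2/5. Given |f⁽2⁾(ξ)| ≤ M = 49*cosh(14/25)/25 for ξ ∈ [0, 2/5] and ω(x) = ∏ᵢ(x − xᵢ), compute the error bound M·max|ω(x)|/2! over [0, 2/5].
49*cosh(14/25)/1250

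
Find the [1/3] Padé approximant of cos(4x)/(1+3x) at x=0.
(1 - 20*x/9)/(56*x**3/9 + 4*x**2/3 + 7*x/9 + 1)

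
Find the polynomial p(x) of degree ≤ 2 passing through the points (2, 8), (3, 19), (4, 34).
2*x**2 + x - 2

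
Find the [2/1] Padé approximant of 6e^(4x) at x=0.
(16*x**2 + 16*x + 6)/(1 - 4*x/3)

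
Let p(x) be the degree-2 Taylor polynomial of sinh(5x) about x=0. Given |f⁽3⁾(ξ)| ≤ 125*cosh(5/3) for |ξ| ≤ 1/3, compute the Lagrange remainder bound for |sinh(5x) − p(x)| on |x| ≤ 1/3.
125*cosh(5/3)/162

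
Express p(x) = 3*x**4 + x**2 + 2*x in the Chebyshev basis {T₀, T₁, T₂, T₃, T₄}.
(13/8)T₀ + (2)T₁ + (2)T₂ + (3/8)T₄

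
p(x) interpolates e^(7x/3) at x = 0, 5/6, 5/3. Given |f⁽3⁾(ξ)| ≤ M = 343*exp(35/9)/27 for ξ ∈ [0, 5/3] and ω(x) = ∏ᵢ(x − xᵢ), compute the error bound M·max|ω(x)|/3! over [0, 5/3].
42875*sqrt(3)*exp(35/9)/157464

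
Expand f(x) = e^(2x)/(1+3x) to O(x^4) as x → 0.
1 - x + 5*x**2 - 41*x**3/3 + O(x**4)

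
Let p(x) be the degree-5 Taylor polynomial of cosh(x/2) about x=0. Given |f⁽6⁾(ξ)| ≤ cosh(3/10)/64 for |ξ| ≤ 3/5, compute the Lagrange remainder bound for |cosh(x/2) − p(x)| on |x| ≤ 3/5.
81*cosh(3/10)/80000000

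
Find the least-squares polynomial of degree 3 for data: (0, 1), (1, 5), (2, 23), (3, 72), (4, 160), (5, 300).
151/126 + (-883/756)x + (575/252)x² + (107/54)x³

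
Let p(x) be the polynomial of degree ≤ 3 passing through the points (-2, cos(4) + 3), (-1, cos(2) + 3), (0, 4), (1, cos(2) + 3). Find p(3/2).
7*cos(2)/2 - 5*cos(4)/16 + 13/16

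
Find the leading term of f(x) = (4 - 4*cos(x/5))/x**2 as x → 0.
2/25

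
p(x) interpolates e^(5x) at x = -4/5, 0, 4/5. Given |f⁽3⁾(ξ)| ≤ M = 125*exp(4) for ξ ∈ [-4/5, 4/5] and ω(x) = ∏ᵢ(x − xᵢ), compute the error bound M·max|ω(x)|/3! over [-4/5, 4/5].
64*sqrt(3)*exp(4)/27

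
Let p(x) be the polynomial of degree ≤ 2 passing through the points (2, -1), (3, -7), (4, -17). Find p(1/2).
1/2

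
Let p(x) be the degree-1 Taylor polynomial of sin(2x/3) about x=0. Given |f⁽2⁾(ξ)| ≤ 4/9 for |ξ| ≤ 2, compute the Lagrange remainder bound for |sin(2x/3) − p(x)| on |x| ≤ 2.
8/9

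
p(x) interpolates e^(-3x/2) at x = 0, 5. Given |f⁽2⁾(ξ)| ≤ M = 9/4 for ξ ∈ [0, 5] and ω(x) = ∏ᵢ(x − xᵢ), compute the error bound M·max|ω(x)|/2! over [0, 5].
225/32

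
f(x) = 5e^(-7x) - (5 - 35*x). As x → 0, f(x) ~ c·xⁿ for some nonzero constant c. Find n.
2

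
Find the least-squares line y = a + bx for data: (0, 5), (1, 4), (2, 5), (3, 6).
a = 22/5, b = 2/5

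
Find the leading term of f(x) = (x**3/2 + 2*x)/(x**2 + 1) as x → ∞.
x/2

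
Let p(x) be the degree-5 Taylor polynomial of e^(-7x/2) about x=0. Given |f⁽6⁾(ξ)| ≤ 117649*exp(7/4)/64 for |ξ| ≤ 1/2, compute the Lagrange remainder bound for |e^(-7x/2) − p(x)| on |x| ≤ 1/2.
117649*exp(7/4)/2949120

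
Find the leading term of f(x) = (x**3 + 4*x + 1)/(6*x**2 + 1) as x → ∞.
x/6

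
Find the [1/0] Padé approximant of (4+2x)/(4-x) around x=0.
3*x/4 + 1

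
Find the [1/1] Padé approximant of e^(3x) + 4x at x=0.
(89*x/14 + 1)/(1 - 9*x/14)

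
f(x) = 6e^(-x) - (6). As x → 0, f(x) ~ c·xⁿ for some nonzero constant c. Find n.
1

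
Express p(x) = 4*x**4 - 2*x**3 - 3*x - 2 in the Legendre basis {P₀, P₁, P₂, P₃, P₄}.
(-6/5)P₀ + (-21/5)P₁ + (16/7)P₂ + (-4/5)P₃ + (32/35)P₄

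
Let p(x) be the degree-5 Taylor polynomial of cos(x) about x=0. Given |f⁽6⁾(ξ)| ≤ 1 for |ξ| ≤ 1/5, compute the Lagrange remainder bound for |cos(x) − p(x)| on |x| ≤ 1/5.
1/11250000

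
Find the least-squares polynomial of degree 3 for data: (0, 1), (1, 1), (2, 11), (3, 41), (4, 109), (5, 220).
23/21 + (-137/126)x + (-97/84)x² + (73/36)x³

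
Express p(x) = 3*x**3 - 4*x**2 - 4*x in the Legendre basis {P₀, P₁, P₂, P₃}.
(-4/3)P₀ + (-11/5)P₁ + (-8/3)P₂ + (6/5)P₃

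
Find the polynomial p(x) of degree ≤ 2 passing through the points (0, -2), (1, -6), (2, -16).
-3*x**2 - x - 2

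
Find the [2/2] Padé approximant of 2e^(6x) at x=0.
(6*x**2 + 6*x + 2)/(3*x**2 - 3*x + 1)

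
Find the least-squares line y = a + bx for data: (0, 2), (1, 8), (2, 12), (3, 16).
a = 13/5, b = 23/5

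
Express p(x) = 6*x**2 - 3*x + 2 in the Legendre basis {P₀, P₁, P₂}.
(4)P₀ + (-3)P₁ + (4)P₂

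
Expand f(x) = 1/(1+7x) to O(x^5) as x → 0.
1 - 7*x + 49*x**2 - 343*x**3 + 2401*x**4 + O(x**5)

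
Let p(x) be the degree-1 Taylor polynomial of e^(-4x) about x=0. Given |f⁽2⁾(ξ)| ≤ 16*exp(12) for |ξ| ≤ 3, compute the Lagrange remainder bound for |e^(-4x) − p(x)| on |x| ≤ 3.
72*exp(12)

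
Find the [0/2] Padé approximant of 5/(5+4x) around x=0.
1/(4*x/5 + 1)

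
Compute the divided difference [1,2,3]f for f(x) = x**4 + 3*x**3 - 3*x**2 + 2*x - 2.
40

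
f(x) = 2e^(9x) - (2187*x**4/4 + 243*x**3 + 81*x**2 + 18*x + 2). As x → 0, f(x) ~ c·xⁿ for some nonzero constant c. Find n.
5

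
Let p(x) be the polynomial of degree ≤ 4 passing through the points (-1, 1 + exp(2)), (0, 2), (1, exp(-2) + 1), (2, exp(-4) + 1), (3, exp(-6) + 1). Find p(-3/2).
(-180*exp(2) + 35 + 378*exp(4) + (-292 + 315*exp(2))*exp(6))*exp(-6)/128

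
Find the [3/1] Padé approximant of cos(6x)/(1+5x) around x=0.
(54*x**3/5 - 180*x**2/7 + 54*x/35 + 1)/(229*x/35 + 1)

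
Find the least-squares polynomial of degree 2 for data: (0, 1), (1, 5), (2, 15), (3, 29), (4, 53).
9/7 + (8/35)x + (22/7)x²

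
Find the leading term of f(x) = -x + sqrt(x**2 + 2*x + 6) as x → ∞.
1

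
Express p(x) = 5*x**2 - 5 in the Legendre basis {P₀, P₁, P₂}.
(-10/3)P₀ + (10/3)P₂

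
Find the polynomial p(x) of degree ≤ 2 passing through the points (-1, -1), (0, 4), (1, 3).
-3*x**2 + 2*x + 4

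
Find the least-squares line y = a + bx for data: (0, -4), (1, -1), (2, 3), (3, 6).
a = -41/10, b = 17/5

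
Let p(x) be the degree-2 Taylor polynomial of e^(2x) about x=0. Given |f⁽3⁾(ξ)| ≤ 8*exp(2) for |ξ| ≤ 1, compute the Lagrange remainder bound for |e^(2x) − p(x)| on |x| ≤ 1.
4*exp(2)/3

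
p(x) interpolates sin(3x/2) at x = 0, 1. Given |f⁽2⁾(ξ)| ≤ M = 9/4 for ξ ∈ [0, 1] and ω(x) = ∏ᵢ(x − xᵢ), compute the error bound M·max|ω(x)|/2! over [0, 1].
9/32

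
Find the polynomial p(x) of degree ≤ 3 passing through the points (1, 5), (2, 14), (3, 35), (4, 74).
x**3 + 2*x + 2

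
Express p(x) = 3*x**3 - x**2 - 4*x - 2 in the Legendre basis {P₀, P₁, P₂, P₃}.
(-7/3)P₀ + (-11/5)P₁ + (-2/3)P₂ + (6/5)P₃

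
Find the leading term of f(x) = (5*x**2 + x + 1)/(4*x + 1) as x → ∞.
5*x/4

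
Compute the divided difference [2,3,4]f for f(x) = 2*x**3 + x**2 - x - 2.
19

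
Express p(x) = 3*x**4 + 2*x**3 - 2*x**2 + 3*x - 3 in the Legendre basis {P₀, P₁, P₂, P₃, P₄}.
(-46/15)P₀ + (21/5)P₁ + (8/21)P₂ + (4/5)P₃ + (24/35)P₄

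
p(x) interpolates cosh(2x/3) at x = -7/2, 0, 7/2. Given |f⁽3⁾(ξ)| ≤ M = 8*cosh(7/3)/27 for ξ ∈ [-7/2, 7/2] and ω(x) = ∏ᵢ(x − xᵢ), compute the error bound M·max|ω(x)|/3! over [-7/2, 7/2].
343*sqrt(3)*cosh(7/3)/729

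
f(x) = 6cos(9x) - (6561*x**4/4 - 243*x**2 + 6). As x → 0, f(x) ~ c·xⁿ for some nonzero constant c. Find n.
6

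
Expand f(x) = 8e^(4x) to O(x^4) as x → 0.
8 + 32*x + 64*x**2 + 256*x**3/3 + O(x**4)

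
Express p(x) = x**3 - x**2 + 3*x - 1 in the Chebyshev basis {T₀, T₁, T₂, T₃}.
(-3/2)T₀ + (15/4)T₁ + (-1/2)T₂ + (1/4)T₃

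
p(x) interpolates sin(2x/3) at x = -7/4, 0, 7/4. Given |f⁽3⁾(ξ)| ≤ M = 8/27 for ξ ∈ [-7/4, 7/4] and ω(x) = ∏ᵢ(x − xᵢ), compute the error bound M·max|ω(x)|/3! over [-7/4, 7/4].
343*sqrt(3)/5832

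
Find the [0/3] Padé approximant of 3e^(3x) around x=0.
3/(-9*x**3/2 + 9*x**2/2 - 3*x + 1)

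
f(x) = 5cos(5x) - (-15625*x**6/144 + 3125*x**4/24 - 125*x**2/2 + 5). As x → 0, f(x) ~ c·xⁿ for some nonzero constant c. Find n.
8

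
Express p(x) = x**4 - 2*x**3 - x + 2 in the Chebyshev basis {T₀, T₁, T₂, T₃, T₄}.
(19/8)T₀ + (-5/2)T₁ + (1/2)T₂ + (-1/2)T₃ + (1/8)T₄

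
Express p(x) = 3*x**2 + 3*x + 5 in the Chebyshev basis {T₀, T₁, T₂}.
(13/2)T₀ + (3)T₁ + (3/2)T₂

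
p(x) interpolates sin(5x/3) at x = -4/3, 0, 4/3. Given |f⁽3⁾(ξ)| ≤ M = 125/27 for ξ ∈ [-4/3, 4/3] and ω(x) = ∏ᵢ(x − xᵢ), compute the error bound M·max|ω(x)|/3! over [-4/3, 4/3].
8000*sqrt(3)/19683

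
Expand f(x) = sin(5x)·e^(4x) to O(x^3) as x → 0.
5*x + 20*x**2 + O(x**3)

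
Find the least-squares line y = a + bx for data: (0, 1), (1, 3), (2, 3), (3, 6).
a = 1, b = 3/2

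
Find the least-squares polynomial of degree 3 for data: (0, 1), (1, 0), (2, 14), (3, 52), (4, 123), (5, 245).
5/7 + (-53/21)x + (19/28)x² + (23/12)x³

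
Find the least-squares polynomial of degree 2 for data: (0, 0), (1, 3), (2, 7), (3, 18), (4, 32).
12/35 + (-27/70)x + (29/14)x²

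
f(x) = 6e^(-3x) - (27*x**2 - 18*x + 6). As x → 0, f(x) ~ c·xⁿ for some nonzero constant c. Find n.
3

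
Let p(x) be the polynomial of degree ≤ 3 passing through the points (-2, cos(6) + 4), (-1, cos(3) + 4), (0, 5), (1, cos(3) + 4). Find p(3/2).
7*cos(3)/2 - 5*cos(6)/16 + 29/16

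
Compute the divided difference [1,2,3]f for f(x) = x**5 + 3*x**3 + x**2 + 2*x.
109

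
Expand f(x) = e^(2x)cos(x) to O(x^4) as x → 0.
1 + 2*x + 3*x**2/2 + x**3/3 + O(x**4)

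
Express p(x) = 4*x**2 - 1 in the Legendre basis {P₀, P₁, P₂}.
(1/3)P₀ + (8/3)P₂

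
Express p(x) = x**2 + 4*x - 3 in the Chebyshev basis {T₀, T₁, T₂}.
(-5/2)T₀ + (4)T₁ + (1/2)T₂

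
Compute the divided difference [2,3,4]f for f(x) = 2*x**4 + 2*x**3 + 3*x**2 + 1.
131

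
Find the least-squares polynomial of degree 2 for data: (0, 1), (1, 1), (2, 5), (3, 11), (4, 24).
6/5 + (-12/5)x + (2)x²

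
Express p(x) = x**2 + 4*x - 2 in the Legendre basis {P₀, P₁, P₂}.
(-5/3)P₀ + (4)P₁ + (2/3)P₂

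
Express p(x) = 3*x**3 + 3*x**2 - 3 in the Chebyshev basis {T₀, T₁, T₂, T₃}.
(-3/2)T₀ + (9/4)T₁ + (3/2)T₂ + (3/4)T₃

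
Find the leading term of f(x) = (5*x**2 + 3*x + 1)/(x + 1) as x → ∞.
5*x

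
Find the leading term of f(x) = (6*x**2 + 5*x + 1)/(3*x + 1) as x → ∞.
2*x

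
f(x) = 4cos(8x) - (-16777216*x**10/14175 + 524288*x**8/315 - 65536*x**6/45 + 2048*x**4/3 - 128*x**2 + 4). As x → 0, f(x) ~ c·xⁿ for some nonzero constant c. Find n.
12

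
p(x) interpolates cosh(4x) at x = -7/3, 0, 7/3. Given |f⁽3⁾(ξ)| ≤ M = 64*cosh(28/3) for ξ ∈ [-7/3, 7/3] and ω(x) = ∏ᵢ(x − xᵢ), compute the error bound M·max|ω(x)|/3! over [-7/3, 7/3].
21952*sqrt(3)*cosh(28/3)/729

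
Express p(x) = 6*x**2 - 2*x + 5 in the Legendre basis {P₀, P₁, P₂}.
(7)P₀ + (-2)P₁ + (4)P₂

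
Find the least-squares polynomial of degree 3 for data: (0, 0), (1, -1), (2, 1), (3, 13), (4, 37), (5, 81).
1/126 + (-133/108)x + (-46/63)x² + (91/108)x³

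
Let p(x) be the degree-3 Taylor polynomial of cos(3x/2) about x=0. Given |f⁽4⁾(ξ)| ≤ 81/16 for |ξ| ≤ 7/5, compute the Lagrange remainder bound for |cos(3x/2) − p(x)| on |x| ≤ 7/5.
64827/80000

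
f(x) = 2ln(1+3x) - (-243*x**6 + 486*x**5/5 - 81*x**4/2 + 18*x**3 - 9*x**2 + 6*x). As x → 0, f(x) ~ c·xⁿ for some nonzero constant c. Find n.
7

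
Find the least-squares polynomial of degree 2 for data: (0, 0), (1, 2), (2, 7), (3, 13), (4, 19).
-11/35 + (163/70)x + (9/14)x²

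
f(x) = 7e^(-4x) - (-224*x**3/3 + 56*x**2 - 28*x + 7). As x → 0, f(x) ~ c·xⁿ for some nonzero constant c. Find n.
4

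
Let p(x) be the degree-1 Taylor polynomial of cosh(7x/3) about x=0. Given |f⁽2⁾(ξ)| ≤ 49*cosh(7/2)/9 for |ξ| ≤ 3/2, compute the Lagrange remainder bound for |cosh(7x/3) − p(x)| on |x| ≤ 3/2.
49*cosh(7/2)/8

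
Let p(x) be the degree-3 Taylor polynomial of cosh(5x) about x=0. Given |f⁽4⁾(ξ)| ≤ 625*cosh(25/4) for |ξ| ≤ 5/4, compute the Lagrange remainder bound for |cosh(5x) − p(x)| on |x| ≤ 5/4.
390625*cosh(25/4)/6144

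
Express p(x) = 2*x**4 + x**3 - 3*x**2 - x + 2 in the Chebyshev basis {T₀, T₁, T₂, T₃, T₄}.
(5/4)T₀ + (-1/4)T₁ + (-1/2)T₂ + (1/4)T₃ + (1/4)T₄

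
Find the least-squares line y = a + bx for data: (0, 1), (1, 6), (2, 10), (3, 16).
a = 9/10, b = 49/10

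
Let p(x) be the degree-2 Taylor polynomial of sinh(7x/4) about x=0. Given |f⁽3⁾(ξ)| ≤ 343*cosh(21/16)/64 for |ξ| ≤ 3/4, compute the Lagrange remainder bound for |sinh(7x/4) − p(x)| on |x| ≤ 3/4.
3087*cosh(21/16)/8192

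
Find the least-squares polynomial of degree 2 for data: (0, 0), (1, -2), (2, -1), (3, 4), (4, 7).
-2/5 + (-2)x + x²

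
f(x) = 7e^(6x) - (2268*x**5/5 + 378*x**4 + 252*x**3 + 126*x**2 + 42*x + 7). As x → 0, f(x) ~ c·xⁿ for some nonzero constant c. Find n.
6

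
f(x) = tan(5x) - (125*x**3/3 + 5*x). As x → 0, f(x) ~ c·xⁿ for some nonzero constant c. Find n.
5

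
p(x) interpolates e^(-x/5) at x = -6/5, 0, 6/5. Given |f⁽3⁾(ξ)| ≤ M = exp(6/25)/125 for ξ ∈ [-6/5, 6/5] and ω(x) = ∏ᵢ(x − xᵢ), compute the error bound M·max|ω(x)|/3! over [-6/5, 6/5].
8*sqrt(3)*exp(6/25)/15625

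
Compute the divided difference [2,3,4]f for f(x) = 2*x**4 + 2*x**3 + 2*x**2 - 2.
130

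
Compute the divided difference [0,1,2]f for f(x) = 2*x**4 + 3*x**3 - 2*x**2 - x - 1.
21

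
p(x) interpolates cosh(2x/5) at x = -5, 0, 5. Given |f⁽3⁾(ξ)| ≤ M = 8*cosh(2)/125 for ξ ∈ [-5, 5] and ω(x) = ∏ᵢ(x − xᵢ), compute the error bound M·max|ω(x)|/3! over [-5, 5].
8*sqrt(3)*cosh(2)/27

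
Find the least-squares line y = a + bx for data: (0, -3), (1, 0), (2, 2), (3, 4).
a = -27/10, b = 23/10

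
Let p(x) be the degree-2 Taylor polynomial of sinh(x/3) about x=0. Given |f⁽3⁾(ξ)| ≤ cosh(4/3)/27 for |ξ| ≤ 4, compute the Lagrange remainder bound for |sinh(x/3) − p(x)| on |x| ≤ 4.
32*cosh(4/3)/81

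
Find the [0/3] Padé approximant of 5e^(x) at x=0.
5/(-x**3/6 + x**2/2 - x + 1)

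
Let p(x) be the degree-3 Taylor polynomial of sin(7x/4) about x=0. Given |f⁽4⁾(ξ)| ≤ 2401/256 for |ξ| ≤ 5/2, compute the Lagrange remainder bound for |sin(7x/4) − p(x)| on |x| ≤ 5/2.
1500625/98304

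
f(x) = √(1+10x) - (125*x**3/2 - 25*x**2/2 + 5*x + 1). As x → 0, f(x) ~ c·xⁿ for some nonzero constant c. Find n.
4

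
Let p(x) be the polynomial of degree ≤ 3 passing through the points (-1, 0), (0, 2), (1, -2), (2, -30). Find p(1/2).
15/8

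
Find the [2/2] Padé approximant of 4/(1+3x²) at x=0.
4/(3*x**2 + 1)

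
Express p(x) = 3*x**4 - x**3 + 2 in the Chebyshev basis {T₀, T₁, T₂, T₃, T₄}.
(25/8)T₀ + (-3/4)T₁ + (3/2)T₂ + (-1/4)T₃ + (3/8)T₄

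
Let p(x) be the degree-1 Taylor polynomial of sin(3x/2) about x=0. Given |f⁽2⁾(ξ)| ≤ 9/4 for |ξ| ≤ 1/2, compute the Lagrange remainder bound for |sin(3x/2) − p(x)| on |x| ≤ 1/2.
9/32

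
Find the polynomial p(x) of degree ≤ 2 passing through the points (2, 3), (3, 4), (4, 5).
x + 1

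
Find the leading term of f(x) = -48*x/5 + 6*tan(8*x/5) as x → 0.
1024*x**3/125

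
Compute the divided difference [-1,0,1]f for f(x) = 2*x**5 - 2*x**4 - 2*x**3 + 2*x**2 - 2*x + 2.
0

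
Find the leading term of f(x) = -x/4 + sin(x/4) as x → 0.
-x**3/384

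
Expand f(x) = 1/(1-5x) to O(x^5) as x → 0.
1 + 5*x + 25*x**2 + 125*x**3 + 625*x**4 + O(x**5)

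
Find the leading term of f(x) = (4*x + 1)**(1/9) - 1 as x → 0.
4*x/9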